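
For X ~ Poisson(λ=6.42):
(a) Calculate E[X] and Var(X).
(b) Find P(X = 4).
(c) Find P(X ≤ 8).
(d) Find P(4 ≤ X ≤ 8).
(a) E[X] = 6.4200, Var(X) = 6.4200
(b) P(X = 4) = 0.115281
(c) P(X ≤ 8) = 0.800989
(d) P(4 ≤ X ≤ 8) = 0.683515

We have X ~ Poisson(λ=6.42).

(a) Moments:
E[X] = 6.4200
Var(X) = 6.4200
σ = √Var(X) = 2.5338

(b) Point probability using PMF:
P(X = 4) = 0.115281

(c) Cumulative probability using CDF:
P(X ≤ 8) = F(8) = 0.800989

(d) Range probability:
P(4 ≤ X ≤ 8) = P(X ≤ 8) - P(X ≤ 3)
                   = F(8) - F(3)
                   = 0.800989 - 0.117475
                   = 0.683515

This means approximately 68.4% of outcomes fall in the interval [4, 8].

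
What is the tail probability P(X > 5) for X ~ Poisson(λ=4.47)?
0.291953

We have X ~ Poisson(λ=4.47).

P(X > 5) = 1 - P(X ≤ 5)
                = 1 - F(5)
                = 1 - 0.708047
                = 0.291953

So there's approximately a 29.2% chance that X exceeds 5.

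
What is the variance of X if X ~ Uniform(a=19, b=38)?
30.0833

We have X ~ Uniform(a=19, b=38).

For a Uniform distribution with a=19, b=38:
Var(X) = 30.0833

The variance measures the spread of the distribution around the mean.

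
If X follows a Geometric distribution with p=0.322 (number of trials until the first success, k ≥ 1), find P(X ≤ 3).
0.688334

We have X ~ Geometric(p=0.322) (number of trials until the first success, k ≥ 1).

The CDF gives us P(X ≤ k).

Using the CDF:
P(X ≤ 3) = 0.688334

This means there's approximately a 68.8% chance that X is at most 3.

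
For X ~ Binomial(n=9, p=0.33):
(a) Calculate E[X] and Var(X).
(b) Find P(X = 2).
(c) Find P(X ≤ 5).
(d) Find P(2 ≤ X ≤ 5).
(a) E[X] = 2.9700, Var(X) = 1.9899
(b) P(X = 2) = 0.237604
(c) P(X ≤ 5) = 0.959590
(d) P(2 ≤ X ≤ 5) = 0.811782

We have X ~ Binomial(n=9, p=0.33).

(a) Moments:
E[X] = 2.9700
Var(X) = 1.9899
σ = √Var(X) = 1.4106

(b) Point probability using PMF:
P(X = 2) = 0.237604

(c) Cumulative probability using CDF:
P(X ≤ 5) = F(5) = 0.959590

(d) Range probability:
P(2 ≤ X ≤ 5) = P(X ≤ 5) - P(X ≤ 1)
                   = F(5) - F(1)
                   = 0.959590 - 0.147809
                   = 0.811782

This means approximately 81.2% of outcomes fall in the interval [2, 5].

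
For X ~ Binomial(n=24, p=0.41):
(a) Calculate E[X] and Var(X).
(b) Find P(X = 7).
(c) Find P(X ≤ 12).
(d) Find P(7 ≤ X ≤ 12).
(a) E[X] = 9.8400, Var(X) = 5.8056
(b) P(X = 7) = 0.085739
(c) P(X ≤ 12) = 0.864823
(d) P(7 ≤ X ≤ 12) = 0.784566

We have X ~ Binomial(n=24, p=0.41).

(a) Moments:
E[X] = 9.8400
Var(X) = 5.8056
σ = √Var(X) = 2.4095

(b) Point probability using PMF:
P(X = 7) = 0.085739

(c) Cumulative probability using CDF:
P(X ≤ 12) = F(12) = 0.864823

(d) Range probability:
P(7 ≤ X ≤ 12) = P(X ≤ 12) - P(X ≤ 6)
                   = F(12) - F(6)
                   = 0.864823 - 0.080257
                   = 0.784566

This means approximately 78.5% of outcomes fall in the interval [7, 12].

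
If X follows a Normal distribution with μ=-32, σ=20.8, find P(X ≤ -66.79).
0.047203

We have X ~ Normal(μ=-32, σ=20.8).

The CDF gives us P(X ≤ k).

Using the CDF:
P(X ≤ -66.79) = 0.047203

This means there's approximately a 4.7% chance that X is at most -66.79.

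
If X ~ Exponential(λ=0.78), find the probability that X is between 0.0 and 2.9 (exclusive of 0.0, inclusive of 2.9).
0.895858

We have X ~ Exponential(λ=0.78).

To find P(0.0 < X ≤ 2.9), we use:
P(0.0 < X ≤ 2.9) = P(X ≤ 2.9) - P(X ≤ 0.0)
                 = F(2.9) - F(0.0)
                 = 0.895858 - 0.000000
                 = 0.895858

So there's approximately a 89.6% chance that X falls in this range.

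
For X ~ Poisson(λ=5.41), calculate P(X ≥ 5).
0.628287

We have X ~ Poisson(λ=5.41).

For discrete distributions, P(X ≥ 5) = 1 - P(X ≤ 4).

P(X ≤ 4) = 0.371713
P(X ≥ 5) = 1 - 0.371713 = 0.628287

So there's approximately a 62.8% chance that X is at least 5.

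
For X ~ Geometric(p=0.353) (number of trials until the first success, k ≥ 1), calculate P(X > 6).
0.073354

We have X ~ Geometric(p=0.353) (number of trials until the first success, k ≥ 1).

P(X > 6) = 1 - P(X ≤ 6)
                = 1 - F(6)
                = 1 - 0.926646
                = 0.073354

So there's approximately a 7.3% chance that X exceeds 6.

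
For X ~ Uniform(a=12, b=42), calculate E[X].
27.0000

We have X ~ Uniform(a=12, b=42).

For a Uniform distribution with a=12, b=42:
E[X] = 27.0000

This is the expected (average) value of X.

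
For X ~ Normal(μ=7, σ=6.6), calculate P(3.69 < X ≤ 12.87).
0.505100

We have X ~ Normal(μ=7, σ=6.6).

To find P(3.69 < X ≤ 12.87), we use:
P(3.69 < X ≤ 12.87) = P(X ≤ 12.87) - P(X ≤ 3.69)
                 = F(12.87) - F(3.69)
                 = 0.813104 - 0.308004
                 = 0.505100

So there's approximately a 50.5% chance that X falls in this range.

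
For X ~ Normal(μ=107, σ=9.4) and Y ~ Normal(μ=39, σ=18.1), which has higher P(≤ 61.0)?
Y has higher probability (P(Y ≤ 61.0) = 0.8879 > P(X ≤ 61.0) = 0.0000)

Compute P(≤ 61.0) for each distribution:

X ~ Normal(μ=107, σ=9.4):
P(X ≤ 61.0) = 0.0000

Y ~ Normal(μ=39, σ=18.1):
P(Y ≤ 61.0) = 0.8879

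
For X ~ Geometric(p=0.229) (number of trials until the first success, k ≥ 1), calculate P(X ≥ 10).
0.096270

We have X ~ Geometric(p=0.229) (number of trials until the first success, k ≥ 1).

For discrete distributions, P(X ≥ 10) = 1 - P(X ≤ 9).

P(X ≤ 9) = 0.903730
P(X ≥ 10) = 1 - 0.903730 = 0.096270

So there's approximately a 9.6% chance that X is at least 10.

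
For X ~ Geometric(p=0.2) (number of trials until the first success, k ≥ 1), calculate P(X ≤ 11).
0.914101

We have X ~ Geometric(p=0.2) (number of trials until the first success, k ≥ 1).

The CDF gives us P(X ≤ k).

Using the CDF:
P(X ≤ 11) = 0.914101

This means there's approximately a 91.4% chance that X is at most 11.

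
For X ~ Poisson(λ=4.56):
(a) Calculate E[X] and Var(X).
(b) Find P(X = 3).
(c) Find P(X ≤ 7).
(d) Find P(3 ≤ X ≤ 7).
(a) E[X] = 4.5600, Var(X) = 4.5600
(b) P(X = 3) = 0.165333
(c) P(X ≤ 7) = 0.908390
(d) P(3 ≤ X ≤ 7) = 0.741449

We have X ~ Poisson(λ=4.56).

(a) Moments:
E[X] = 4.5600
Var(X) = 4.5600
σ = √Var(X) = 2.1354

(b) Point probability using PMF:
P(X = 3) = 0.165333

(c) Cumulative probability using CDF:
P(X ≤ 7) = F(7) = 0.908390

(d) Range probability:
P(3 ≤ X ≤ 7) = P(X ≤ 7) - P(X ≤ 2)
                   = F(7) - F(2)
                   = 0.908390 - 0.166941
                   = 0.741449

This means approximately 74.1% of outcomes fall in the interval [3, 7].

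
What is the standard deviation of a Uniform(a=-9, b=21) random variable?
8.6603

We have X ~ Uniform(a=-9, b=21).

For a Uniform distribution with a=-9, b=21:
σ = √Var(X) = 8.6603

The standard deviation is the square root of the variance.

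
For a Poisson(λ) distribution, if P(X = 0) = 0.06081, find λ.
λ = 2.8000

For a Poisson(λ) distribution, the PMF at 0 is:
P(X = 0) = λ^0 e^(-λ) / 0! = e^(-λ)

Given P(X = 0) = 0.06081:
e^(-λ) = 0.06081
-λ = ln(0.06081)
λ = -ln(0.06081) = 2.8000

Verification: e^(-2.8000) = 0.06081 ✓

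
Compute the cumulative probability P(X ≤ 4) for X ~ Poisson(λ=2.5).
0.891178

We have X ~ Poisson(λ=2.5).

The CDF gives us P(X ≤ k).

Using the CDF:
P(X ≤ 4) = 0.891178

This means there's approximately a 89.1% chance that X is at most 4.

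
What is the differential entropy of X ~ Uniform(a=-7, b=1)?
2.0794 nats

We have X ~ Uniform(a=-7, b=1).

The differential entropy measures the uncertainty or information content of the distribution.

For a Uniform distribution with a=-7, b=1:
h(X) = 2.0794 nats

(In bits, this would be 3.0000 bits.)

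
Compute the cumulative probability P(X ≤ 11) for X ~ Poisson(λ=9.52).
0.749853

We have X ~ Poisson(λ=9.52).

The CDF gives us P(X ≤ k).

Using the CDF:
P(X ≤ 11) = 0.749853

This means there's approximately a 75.0% chance that X is at most 11.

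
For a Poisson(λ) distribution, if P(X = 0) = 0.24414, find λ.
λ = 1.4100

For a Poisson(λ) distribution, the PMF at 0 is:
P(X = 0) = λ^0 e^(-λ) / 0! = e^(-λ)

Given P(X = 0) = 0.24414:
e^(-λ) = 0.24414
-λ = ln(0.24414)
λ = -ln(0.24414) = 1.4100

Verification: e^(-1.4100) = 0.24414 ✓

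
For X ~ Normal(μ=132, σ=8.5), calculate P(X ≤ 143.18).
0.905794

We have X ~ Normal(μ=132, σ=8.5).

The CDF gives us P(X ≤ k).

Using the CDF:
P(X ≤ 143.18) = 0.905794

This means there's approximately a 90.6% chance that X is at most 143.18.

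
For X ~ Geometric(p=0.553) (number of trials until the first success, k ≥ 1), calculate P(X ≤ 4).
0.960076

We have X ~ Geometric(p=0.553) (number of trials until the first success, k ≥ 1).

The CDF gives us P(X ≤ k).

Using the CDF:
P(X ≤ 4) = 0.960076

This means there's approximately a 96.0% chance that X is at most 4.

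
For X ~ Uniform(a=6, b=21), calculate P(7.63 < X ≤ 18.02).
0.692667

We have X ~ Uniform(a=6, b=21).

To find P(7.63 < X ≤ 18.02), we use:
P(7.63 < X ≤ 18.02) = P(X ≤ 18.02) - P(X ≤ 7.63)
                 = F(18.02) - F(7.63)
                 = 0.801333 - 0.108667
                 = 0.692667

So there's approximately a 69.3% chance that X falls in this range.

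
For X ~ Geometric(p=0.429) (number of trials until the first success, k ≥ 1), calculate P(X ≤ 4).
0.893697

We have X ~ Geometric(p=0.429) (number of trials until the first success, k ≥ 1).

The CDF gives us P(X ≤ k).

Using the CDF:
P(X ≤ 4) = 0.893697

This means there's approximately a 89.4% chance that X is at most 4.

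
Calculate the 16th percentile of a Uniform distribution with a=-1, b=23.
2.8400

We have X ~ Uniform(a=-1, b=23).

We want to find x such that P(X ≤ x) = 0.16.

This is the 16th percentile, which means 16% of values fall below this point.

Using the inverse CDF (quantile function):
x = F⁻¹(0.16) = 2.8400

Verification: P(X ≤ 2.8400) = 0.16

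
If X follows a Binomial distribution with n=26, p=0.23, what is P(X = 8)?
0.110768

We have X ~ Binomial(n=26, p=0.23).

For a Binomial distribution, the PMF gives us the probability of each outcome.

Using the PMF formula:
P(X = 8) = 0.110768

Rounded to 4 decimal places: 0.1108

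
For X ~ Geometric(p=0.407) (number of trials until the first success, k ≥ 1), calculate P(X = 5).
0.050328

We have X ~ Geometric(p=0.407) (number of trials until the first success, k ≥ 1).

For a Geometric distribution, the PMF gives us the probability of each outcome.

Using the PMF formula:
P(X = 5) = 0.050328

Rounded to 4 decimal places: 0.0503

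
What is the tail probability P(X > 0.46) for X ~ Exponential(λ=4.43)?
0.130315

We have X ~ Exponential(λ=4.43).

P(X > 0.46) = 1 - P(X ≤ 0.46)
                = 1 - F(0.46)
                = 1 - 0.869685
                = 0.130315

So there's approximately a 13.0% chance that X exceeds 0.46.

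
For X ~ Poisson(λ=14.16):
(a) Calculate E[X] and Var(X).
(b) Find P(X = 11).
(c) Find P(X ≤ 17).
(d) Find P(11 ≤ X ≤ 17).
(a) E[X] = 14.1600, Var(X) = 14.1600
(b) P(X = 11) = 0.081457
(c) P(X ≤ 17) = 0.815602
(d) P(11 ≤ X ≤ 17) = 0.650285

We have X ~ Poisson(λ=14.16).

(a) Moments:
E[X] = 14.1600
Var(X) = 14.1600
σ = √Var(X) = 3.7630

(b) Point probability using PMF:
P(X = 11) = 0.081457

(c) Cumulative probability using CDF:
P(X ≤ 17) = F(17) = 0.815602

(d) Range probability:
P(11 ≤ X ≤ 17) = P(X ≤ 17) - P(X ≤ 10)
                   = F(17) - F(10)
                   = 0.815602 - 0.165317
                   = 0.650285

This means approximately 65.0% of outcomes fall in the interval [11, 17].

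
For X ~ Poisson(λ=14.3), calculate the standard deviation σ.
3.7815

We have X ~ Poisson(λ=14.3).

For a Poisson distribution with λ=14.3:
σ = √Var(X) = 3.7815

The standard deviation is the square root of the variance.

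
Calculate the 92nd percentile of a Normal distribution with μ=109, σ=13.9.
128.5305

We have X ~ Normal(μ=109, σ=13.9).

We want to find x such that P(X ≤ x) = 0.92.

This is the 92nd percentile, which means 92% of values fall below this point.

Using the inverse CDF (quantile function):
x = F⁻¹(0.92) = 128.5305

Verification: P(X ≤ 128.5305) = 0.92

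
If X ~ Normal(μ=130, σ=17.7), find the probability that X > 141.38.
0.260132

We have X ~ Normal(μ=130, σ=17.7).

P(X > 141.38) = 1 - P(X ≤ 141.38)
                = 1 - F(141.38)
                = 1 - 0.739868
                = 0.260132

So there's approximately a 26.0% chance that X exceeds 141.38.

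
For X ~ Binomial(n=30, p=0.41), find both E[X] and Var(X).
E[X] = 12.3000, Var(X) = 7.2570

We have X ~ Binomial(n=30, p=0.41).

For a Binomial distribution with n=30, p=0.41:

Expected value:
E[X] = 12.3000

Variance:
Var(X) = 7.2570

Standard deviation:
σ = √Var(X) = 2.6939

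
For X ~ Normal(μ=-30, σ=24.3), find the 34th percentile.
-40.0229

We have X ~ Normal(μ=-30, σ=24.3).

We want to find x such that P(X ≤ x) = 0.34.

This is the 34th percentile, which means 34% of values fall below this point.

Using the inverse CDF (quantile function):
x = F⁻¹(0.34) = -40.0229

Verification: P(X ≤ -40.0229) = 0.34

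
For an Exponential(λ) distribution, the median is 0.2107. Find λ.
λ = 3.2897

For X ~ Exponential(λ), the CDF is F(x) = 1 - e^(-λx).
The median m satisfies F(m) = 0.5:
1 - e^(-λm) = 0.5
e^(-λm) = 0.5
λm = ln(2)
m = ln(2) / λ

Given m = 0.2107:
λ = ln(2) / 0.2107 = 0.693147 / 0.2107 = 3.2897

Verification: ln(2) / 3.2897 = 0.2107 ✓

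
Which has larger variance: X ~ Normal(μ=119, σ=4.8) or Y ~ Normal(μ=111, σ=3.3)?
X has larger variance (23.0400 > 10.8900)

Compute the variance for each distribution:

X ~ Normal(μ=119, σ=4.8):
Var(X) = 23.0400

Y ~ Normal(μ=111, σ=3.3):
Var(Y) = 10.8900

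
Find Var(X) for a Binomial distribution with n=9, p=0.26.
1.7316

We have X ~ Binomial(n=9, p=0.26).

For a Binomial distribution with n=9, p=0.26:
Var(X) = 1.7316

The variance measures the spread of the distribution around the mean.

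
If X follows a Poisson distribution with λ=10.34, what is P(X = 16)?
0.026370

We have X ~ Poisson(λ=10.34).

For a Poisson distribution, the PMF gives us the probability of each outcome.

Using the PMF formula:
P(X = 16) = 0.026370

Rounded to 4 decimal places: 0.0264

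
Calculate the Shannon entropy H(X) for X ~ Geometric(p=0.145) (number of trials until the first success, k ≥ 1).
2.8547 nats

We have X ~ Geometric(p=0.145) (number of trials until the first success, k ≥ 1).

The Shannon entropy measures the uncertainty or information content of the distribution.

For a Geometric distribution with p=0.145 (number of trials until the first success, k ≥ 1):
H(X) = 2.8547 nats

(In bits, this would be 4.1185 bits.)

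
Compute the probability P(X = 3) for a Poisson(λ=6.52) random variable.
0.068076

We have X ~ Poisson(λ=6.52).

For a Poisson distribution, the PMF gives us the probability of each outcome.

Using the PMF formula:
P(X = 3) = 0.068076

Rounded to 4 decimal places: 0.0681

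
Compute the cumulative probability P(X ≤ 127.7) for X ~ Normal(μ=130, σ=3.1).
0.229063

We have X ~ Normal(μ=130, σ=3.1).

The CDF gives us P(X ≤ k).

Using the CDF:
P(X ≤ 127.7) = 0.229063

This means there's approximately a 22.9% chance that X is at most 127.7.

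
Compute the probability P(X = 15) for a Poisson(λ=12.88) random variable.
0.086801

We have X ~ Poisson(λ=12.88).

For a Poisson distribution, the PMF gives us the probability of each outcome.

Using the PMF formula:
P(X = 15) = 0.086801

Rounded to 4 decimal places: 0.0868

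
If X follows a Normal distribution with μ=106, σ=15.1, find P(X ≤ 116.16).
0.749478

We have X ~ Normal(μ=106, σ=15.1).

The CDF gives us P(X ≤ k).

Using the CDF:
P(X ≤ 116.16) = 0.749478

This means there's approximately a 74.9% chance that X is at most 116.16.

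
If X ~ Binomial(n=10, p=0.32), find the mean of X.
3.2000

We have X ~ Binomial(n=10, p=0.32).

For a Binomial distribution with n=10, p=0.32:
E[X] = 3.2000

This is the expected (average) value of X.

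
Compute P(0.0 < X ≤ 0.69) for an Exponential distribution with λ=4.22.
0.945622

We have X ~ Exponential(λ=4.22).

To find P(0.0 < X ≤ 0.69), we use:
P(0.0 < X ≤ 0.69) = P(X ≤ 0.69) - P(X ≤ 0.0)
                 = F(0.69) - F(0.0)
                 = 0.945622 - 0.000000
                 = 0.945622

So there's approximately a 94.6% chance that X falls in this range.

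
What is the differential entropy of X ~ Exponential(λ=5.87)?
-0.7699 nats

We have X ~ Exponential(λ=5.87).

The differential entropy measures the uncertainty or information content of the distribution.

For an Exponential distribution with λ=5.87:
h(X) = -0.7699 nats

(In bits, this would be -1.1107 bits.)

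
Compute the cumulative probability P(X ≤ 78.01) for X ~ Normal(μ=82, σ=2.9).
0.084432

We have X ~ Normal(μ=82, σ=2.9).

The CDF gives us P(X ≤ k).

Using the CDF:
P(X ≤ 78.01) = 0.084432

This means there's approximately a 8.4% chance that X is at most 78.01.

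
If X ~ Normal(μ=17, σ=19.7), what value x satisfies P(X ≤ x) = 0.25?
3.7126

We have X ~ Normal(μ=17, σ=19.7).

We want to find x such that P(X ≤ x) = 0.25.

This is the 25th percentile, which means 25% of values fall below this point.

Using the inverse CDF (quantile function):
x = F⁻¹(0.25) = 3.7126

Verification: P(X ≤ 3.7126) = 0.25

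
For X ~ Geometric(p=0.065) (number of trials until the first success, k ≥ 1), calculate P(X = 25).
0.012954

We have X ~ Geometric(p=0.065) (number of trials until the first success, k ≥ 1).

For a Geometric distribution, the PMF gives us the probability of each outcome.

Using the PMF formula:
P(X = 25) = 0.012954

Rounded to 4 decimal places: 0.0130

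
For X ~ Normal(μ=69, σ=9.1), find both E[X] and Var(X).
E[X] = 69.0000, Var(X) = 82.8100

We have X ~ Normal(μ=69, σ=9.1).

For a Normal distribution with μ=69, σ=9.1:

Expected value:
E[X] = 69.0000

Variance:
Var(X) = 82.8100

Standard deviation:
σ = √Var(X) = 9.1000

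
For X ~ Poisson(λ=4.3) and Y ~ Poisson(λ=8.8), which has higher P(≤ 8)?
X has higher probability (P(X ≤ 8) = 0.9683 > P(Y ≤ 8) = 0.4823)

Compute P(≤ 8) for each distribution:

X ~ Poisson(λ=4.3):
P(X ≤ 8) = 0.9683

Y ~ Poisson(λ=8.8):
P(Y ≤ 8) = 0.4823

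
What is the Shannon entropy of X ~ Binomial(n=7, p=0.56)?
1.6874 nats

We have X ~ Binomial(n=7, p=0.56).

The Shannon entropy measures the uncertainty or information content of the distribution.

For a Binomial distribution with n=7, p=0.56:
H(X) = 1.6874 nats

(In bits, this would be 2.4345 bits.)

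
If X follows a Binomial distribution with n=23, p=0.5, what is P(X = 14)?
0.097417

We have X ~ Binomial(n=23, p=0.5).

For a Binomial distribution, the PMF gives us the probability of each outcome.

Using the PMF formula:
P(X = 14) = 0.097417

Rounded to 4 decimal places: 0.0974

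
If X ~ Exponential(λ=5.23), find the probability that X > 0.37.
0.144410

We have X ~ Exponential(λ=5.23).

P(X > 0.37) = 1 - P(X ≤ 0.37)
                = 1 - F(0.37)
                = 1 - 0.855590
                = 0.144410

So there's approximately a 14.4% chance that X exceeds 0.37.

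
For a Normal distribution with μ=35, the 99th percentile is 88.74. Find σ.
σ = 23.1006

For X ~ Normal(μ, σ), the p-th percentile satisfies x = μ + z_p × σ,
where z_p = Φ⁻¹(p) is the standard normal quantile.

Step 1: z_{0.99} = Φ⁻¹(0.99) = 2.3263

Step 2: Solve for σ:
88.74 = 35 + 2.3263 × σ
σ = (88.74 - 35) / 2.3263
σ = 53.74 / 2.3263
σ = 23.1006

Verification: μ + z × σ = 35 + 2.3263 × 23.1006 = 88.74 ✓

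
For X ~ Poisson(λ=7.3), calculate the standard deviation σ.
2.7019

We have X ~ Poisson(λ=7.3).

For a Poisson distribution with λ=7.3:
σ = √Var(X) = 2.7019

The standard deviation is the square root of the variance.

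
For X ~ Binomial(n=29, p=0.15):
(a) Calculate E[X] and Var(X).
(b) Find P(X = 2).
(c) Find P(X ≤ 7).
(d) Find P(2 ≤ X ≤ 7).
(a) E[X] = 4.3500, Var(X) = 3.6975
(b) P(X = 2) = 0.113506
(c) P(X ≤ 7) = 0.941417
(d) P(2 ≤ X ≤ 7) = 0.886496

We have X ~ Binomial(n=29, p=0.15).

(a) Moments:
E[X] = 4.3500
Var(X) = 3.6975
σ = √Var(X) = 1.9229

(b) Point probability using PMF:
P(X = 2) = 0.113506

(c) Cumulative probability using CDF:
P(X ≤ 7) = F(7) = 0.941417

(d) Range probability:
P(2 ≤ X ≤ 7) = P(X ≤ 7) - P(X ≤ 1)
                   = F(7) - F(1)
                   = 0.941417 - 0.054920
                   = 0.886496

This means approximately 88.6% of outcomes fall in the interval [2, 7].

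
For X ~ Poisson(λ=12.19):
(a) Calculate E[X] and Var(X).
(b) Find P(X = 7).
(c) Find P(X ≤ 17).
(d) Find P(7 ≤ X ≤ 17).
(a) E[X] = 12.1900, Var(X) = 12.1900
(b) P(X = 7) = 0.040322
(c) P(X ≤ 17) = 0.929461
(d) P(7 ≤ X ≤ 17) = 0.888257

We have X ~ Poisson(λ=12.19).

(a) Moments:
E[X] = 12.1900
Var(X) = 12.1900
σ = √Var(X) = 3.4914

(b) Point probability using PMF:
P(X = 7) = 0.040322

(c) Cumulative probability using CDF:
P(X ≤ 17) = F(17) = 0.929461

(d) Range probability:
P(7 ≤ X ≤ 17) = P(X ≤ 17) - P(X ≤ 6)
                   = F(17) - F(6)
                   = 0.929461 - 0.041205
                   = 0.888257

This means approximately 88.8% of outcomes fall in the interval [7, 17].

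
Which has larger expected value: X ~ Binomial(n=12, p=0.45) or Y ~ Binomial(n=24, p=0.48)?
Y has larger mean (11.5200 > 5.4000)

Compute the expected value for each distribution:

X ~ Binomial(n=12, p=0.45):
E[X] = 5.4000

Y ~ Binomial(n=24, p=0.48):
E[Y] = 11.5200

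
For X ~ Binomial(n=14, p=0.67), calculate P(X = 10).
0.216390

We have X ~ Binomial(n=14, p=0.67).

For a Binomial distribution, the PMF gives us the probability of each outcome.

Using the PMF formula:
P(X = 10) = 0.216390

Rounded to 4 decimal places: 0.2164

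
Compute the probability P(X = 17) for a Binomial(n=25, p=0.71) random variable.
0.160189

We have X ~ Binomial(n=25, p=0.71).

For a Binomial distribution, the PMF gives us the probability of each outcome.

Using the PMF formula:
P(X = 17) = 0.160189

Rounded to 4 decimal places: 0.1602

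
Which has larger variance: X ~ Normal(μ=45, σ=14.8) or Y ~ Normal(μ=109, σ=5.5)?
X has larger variance (219.0400 > 30.2500)

Compute the variance for each distribution:

X ~ Normal(μ=45, σ=14.8):
Var(X) = 219.0400

Y ~ Normal(μ=109, σ=5.5):
Var(Y) = 30.2500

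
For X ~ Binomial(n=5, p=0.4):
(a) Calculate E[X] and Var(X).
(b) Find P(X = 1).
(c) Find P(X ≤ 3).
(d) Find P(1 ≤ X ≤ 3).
(a) E[X] = 2.0000, Var(X) = 1.2000
(b) P(X = 1) = 0.259200
(c) P(X ≤ 3) = 0.912960
(d) P(1 ≤ X ≤ 3) = 0.835200

We have X ~ Binomial(n=5, p=0.4).

(a) Moments:
E[X] = 2.0000
Var(X) = 1.2000
σ = √Var(X) = 1.0954

(b) Point probability using PMF:
P(X = 1) = 0.259200

(c) Cumulative probability using CDF:
P(X ≤ 3) = F(3) = 0.912960

(d) Range probability:
P(1 ≤ X ≤ 3) = P(X ≤ 3) - P(X ≤ 0)
                   = F(3) - F(0)
                   = 0.912960 - 0.077760
                   = 0.835200

This means approximately 83.5% of outcomes fall in the interval [1, 3].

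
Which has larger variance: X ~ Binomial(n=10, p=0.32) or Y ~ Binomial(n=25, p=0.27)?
Y has larger variance (4.9275 > 2.1760)

Compute the variance for each distribution:

X ~ Binomial(n=10, p=0.32):
Var(X) = 2.1760

Y ~ Binomial(n=25, p=0.27):
Var(Y) = 4.9275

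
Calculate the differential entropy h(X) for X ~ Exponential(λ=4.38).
-0.4770 nats

We have X ~ Exponential(λ=4.38).

The differential entropy measures the uncertainty or information content of the distribution.

For an Exponential distribution with λ=4.38:
h(X) = -0.4770 nats

(In bits, this would be -0.6882 bits.)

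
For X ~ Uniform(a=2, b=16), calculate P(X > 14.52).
0.105714

We have X ~ Uniform(a=2, b=16).

P(X > 14.52) = 1 - P(X ≤ 14.52)
                = 1 - F(14.52)
                = 1 - 0.894286
                = 0.105714

So there's approximately a 10.6% chance that X exceeds 14.52.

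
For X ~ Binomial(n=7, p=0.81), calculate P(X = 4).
0.103340

We have X ~ Binomial(n=7, p=0.81).

For a Binomial distribution, the PMF gives us the probability of each outcome.

Using the PMF formula:
P(X = 4) = 0.103340

Rounded to 4 decimal places: 0.1033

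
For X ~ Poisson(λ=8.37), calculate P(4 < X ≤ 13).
0.873231

We have X ~ Poisson(λ=8.37).

To find P(4 < X ≤ 13), we use:
P(4 < X ≤ 13) = P(X ≤ 13) - P(X ≤ 4)
                 = F(13) - F(4)
                 = 0.953549 - 0.080319
                 = 0.873231

So there's approximately a 87.3% chance that X falls in this range.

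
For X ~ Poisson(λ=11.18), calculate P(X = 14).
0.076272

We have X ~ Poisson(λ=11.18).

For a Poisson distribution, the PMF gives us the probability of each outcome.

Using the PMF formula:
P(X = 14) = 0.076272

Rounded to 4 decimal places: 0.0763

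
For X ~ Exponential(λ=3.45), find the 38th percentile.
0.1386

We have X ~ Exponential(λ=3.45).

We want to find x such that P(X ≤ x) = 0.38.

This is the 38th percentile, which means 38% of values fall below this point.

Using the inverse CDF (quantile function):
x = F⁻¹(0.38) = 0.1386

Verification: P(X ≤ 0.1386) = 0.38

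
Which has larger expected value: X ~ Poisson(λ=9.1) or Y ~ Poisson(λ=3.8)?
X has larger mean (9.1000 > 3.8000)

Compute the expected value for each distribution:

X ~ Poisson(λ=9.1):
E[X] = 9.1000

Y ~ Poisson(λ=3.8):
E[Y] = 3.8000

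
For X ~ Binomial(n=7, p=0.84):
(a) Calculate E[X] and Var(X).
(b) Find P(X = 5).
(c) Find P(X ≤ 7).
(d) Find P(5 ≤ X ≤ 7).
(a) E[X] = 5.8800, Var(X) = 0.9408
(b) P(X = 5) = 0.224831
(c) P(X ≤ 7) = 1.000000
(d) P(5 ≤ X ≤ 7) = 0.913375

We have X ~ Binomial(n=7, p=0.84).

(a) Moments:
E[X] = 5.8800
Var(X) = 0.9408
σ = √Var(X) = 0.9699

(b) Point probability using PMF:
P(X = 5) = 0.224831

(c) Cumulative probability using CDF:
P(X ≤ 7) = F(7) = 1.000000

(d) Range probability:
P(5 ≤ X ≤ 7) = P(X ≤ 7) - P(X ≤ 4)
                   = F(7) - F(4)
                   = 1.000000 - 0.086625
                   = 0.913375

This means approximately 91.3% of outcomes fall in the interval [5, 7].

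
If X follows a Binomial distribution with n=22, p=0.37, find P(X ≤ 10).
0.851145

We have X ~ Binomial(n=22, p=0.37).

The CDF gives us P(X ≤ k).

Using the CDF:
P(X ≤ 10) = 0.851145

This means there's approximately a 85.1% chance that X is at most 10.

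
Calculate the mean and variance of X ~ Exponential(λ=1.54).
E[X] = 0.6494, Var(X) = 0.4217

We have X ~ Exponential(λ=1.54).

For an Exponential distribution with λ=1.54:

Expected value:
E[X] = 0.6494

Variance:
Var(X) = 0.4217

Standard deviation:
σ = √Var(X) = 0.6494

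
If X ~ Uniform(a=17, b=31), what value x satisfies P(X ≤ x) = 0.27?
20.7800

We have X ~ Uniform(a=17, b=31).

We want to find x such that P(X ≤ x) = 0.27.

This is the 27th percentile, which means 27% of values fall below this point.

Using the inverse CDF (quantile function):
x = F⁻¹(0.27) = 20.7800

Verification: P(X ≤ 20.7800) = 0.27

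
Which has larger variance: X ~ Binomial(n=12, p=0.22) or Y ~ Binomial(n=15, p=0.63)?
Y has larger variance (3.4965 > 2.0592)

Compute the variance for each distribution:

X ~ Binomial(n=12, p=0.22):
Var(X) = 2.0592

Y ~ Binomial(n=15, p=0.63):
Var(Y) = 3.4965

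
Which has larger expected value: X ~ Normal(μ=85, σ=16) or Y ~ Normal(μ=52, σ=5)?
X has larger mean (85.0000 > 52.0000)

Compute the expected value for each distribution:

X ~ Normal(μ=85, σ=16):
E[X] = 85.0000

Y ~ Normal(μ=52, σ=5):
E[Y] = 52.0000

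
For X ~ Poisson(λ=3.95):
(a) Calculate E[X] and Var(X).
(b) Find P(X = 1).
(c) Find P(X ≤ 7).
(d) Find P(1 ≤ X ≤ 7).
(a) E[X] = 3.9500, Var(X) = 3.9500
(b) P(X = 1) = 0.076056
(c) P(X ≤ 7) = 0.951788
(d) P(1 ≤ X ≤ 7) = 0.932533

We have X ~ Poisson(λ=3.95).

(a) Moments:
E[X] = 3.9500
Var(X) = 3.9500
σ = √Var(X) = 1.9875

(b) Point probability using PMF:
P(X = 1) = 0.076056

(c) Cumulative probability using CDF:
P(X ≤ 7) = F(7) = 0.951788

(d) Range probability:
P(1 ≤ X ≤ 7) = P(X ≤ 7) - P(X ≤ 0)
                   = F(7) - F(0)
                   = 0.951788 - 0.019255
                   = 0.932533

This means approximately 93.3% of outcomes fall in the interval [1, 7].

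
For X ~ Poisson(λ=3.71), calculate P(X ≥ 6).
0.171343

We have X ~ Poisson(λ=3.71).

For discrete distributions, P(X ≥ 6) = 1 - P(X ≤ 5).

P(X ≤ 5) = 0.828657
P(X ≥ 6) = 1 - 0.828657 = 0.171343

So there's approximately a 17.1% chance that X is at least 6.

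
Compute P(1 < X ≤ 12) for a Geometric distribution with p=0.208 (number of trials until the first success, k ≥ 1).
0.731088

We have X ~ Geometric(p=0.208) (number of trials until the first success, k ≥ 1).

To find P(1 < X ≤ 12), we use:
P(1 < X ≤ 12) = P(X ≤ 12) - P(X ≤ 1)
                 = F(12) - F(1)
                 = 0.939088 - 0.208000
                 = 0.731088

So there's approximately a 73.1% chance that X falls in this range.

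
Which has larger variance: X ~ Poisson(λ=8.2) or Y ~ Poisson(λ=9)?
Y has larger variance (9.0000 > 8.2000)

Compute the variance for each distribution:

X ~ Poisson(λ=8.2):
Var(X) = 8.2000

Y ~ Poisson(λ=9):
Var(Y) = 9.0000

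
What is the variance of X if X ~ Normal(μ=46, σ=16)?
256.0000

We have X ~ Normal(μ=46, σ=16).

For a Normal distribution with μ=46, σ=16:
Var(X) = 256.0000

The variance measures the spread of the distribution around the mean.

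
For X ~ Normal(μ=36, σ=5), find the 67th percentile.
38.1996

We have X ~ Normal(μ=36, σ=5).

We want to find x such that P(X ≤ x) = 0.67.

This is the 67th percentile, which means 67% of values fall below this point.

Using the inverse CDF (quantile function):
x = F⁻¹(0.67) = 38.1996

Verification: P(X ≤ 38.1996) = 0.67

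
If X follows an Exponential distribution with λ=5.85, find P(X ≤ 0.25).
0.768344

We have X ~ Exponential(λ=5.85).

The CDF gives us P(X ≤ k).

Using the CDF:
P(X ≤ 0.25) = 0.768344

This means there's approximately a 76.8% chance that X is at most 0.25.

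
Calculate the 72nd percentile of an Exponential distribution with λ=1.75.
0.7274

We have X ~ Exponential(λ=1.75).

We want to find x such that P(X ≤ x) = 0.72.

This is the 72nd percentile, which means 72% of values fall below this point.

Using the inverse CDF (quantile function):
x = F⁻¹(0.72) = 0.7274

Verification: P(X ≤ 0.7274) = 0.72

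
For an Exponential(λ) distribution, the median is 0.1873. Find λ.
λ = 3.7007

For X ~ Exponential(λ), the CDF is F(x) = 1 - e^(-λx).
The median m satisfies F(m) = 0.5:
1 - e^(-λm) = 0.5
e^(-λm) = 0.5
λm = ln(2)
m = ln(2) / λ

Given m = 0.1873:
λ = ln(2) / 0.1873 = 0.693147 / 0.1873 = 3.7007

Verification: ln(2) / 3.7007 = 0.1873 ✓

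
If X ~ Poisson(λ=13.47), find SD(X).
3.6701

We have X ~ Poisson(λ=13.47).

For a Poisson distribution with λ=13.47:
σ = √Var(X) = 3.6701

The standard deviation is the square root of the variance.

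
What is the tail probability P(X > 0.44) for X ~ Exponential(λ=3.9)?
0.179784

We have X ~ Exponential(λ=3.9).

P(X > 0.44) = 1 - P(X ≤ 0.44)
                = 1 - F(0.44)
                = 1 - 0.820216
                = 0.179784

So there's approximately a 18.0% chance that X exceeds 0.44.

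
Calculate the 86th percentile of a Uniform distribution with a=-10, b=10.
7.2000

We have X ~ Uniform(a=-10, b=10).

We want to find x such that P(X ≤ x) = 0.86.

This is the 86th percentile, which means 86% of values fall below this point.

Using the inverse CDF (quantile function):
x = F⁻¹(0.86) = 7.2000

Verification: P(X ≤ 7.2000) = 0.86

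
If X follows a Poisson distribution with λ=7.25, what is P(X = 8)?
0.134446

We have X ~ Poisson(λ=7.25).

For a Poisson distribution, the PMF gives us the probability of each outcome.

Using the PMF formula:
P(X = 8) = 0.134446

Rounded to 4 decimal places: 0.1344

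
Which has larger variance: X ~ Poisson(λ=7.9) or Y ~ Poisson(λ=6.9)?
X has larger variance (7.9000 > 6.9000)

Compute the variance for each distribution:

X ~ Poisson(λ=7.9):
Var(X) = 7.9000

Y ~ Poisson(λ=6.9):
Var(Y) = 6.9000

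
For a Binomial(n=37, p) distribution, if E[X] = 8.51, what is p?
p = 0.23

For a Binomial(n, p) distribution:
E[X] = n × p

Given n = 37 and E[X] = 8.51:
8.51 = 37 × p
p = 8.51 / 37 = 0.23

Verification: Binomial(37, 0.23) has E[X] = 8.51 ✓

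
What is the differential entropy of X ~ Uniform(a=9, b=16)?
1.9459 nats

We have X ~ Uniform(a=9, b=16).

The differential entropy measures the uncertainty or information content of the distribution.

For a Uniform distribution with a=9, b=16:
h(X) = 1.9459 nats

(In bits, this would be 2.8074 bits.)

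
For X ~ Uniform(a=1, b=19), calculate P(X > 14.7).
0.238889

We have X ~ Uniform(a=1, b=19).

P(X > 14.7) = 1 - P(X ≤ 14.7)
                = 1 - F(14.7)
                = 1 - 0.761111
                = 0.238889

So there's approximately a 23.9% chance that X exceeds 14.7.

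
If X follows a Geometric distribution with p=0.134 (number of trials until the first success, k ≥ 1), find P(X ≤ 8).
0.683668

We have X ~ Geometric(p=0.134) (number of trials until the first success, k ≥ 1).

The CDF gives us P(X ≤ k).

Using the CDF:
P(X ≤ 8) = 0.683668

This means there's approximately a 68.4% chance that X is at most 8.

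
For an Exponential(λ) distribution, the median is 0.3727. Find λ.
λ = 1.8598

For X ~ Exponential(λ), the CDF is F(x) = 1 - e^(-λx).
The median m satisfies F(m) = 0.5:
1 - e^(-λm) = 0.5
e^(-λm) = 0.5
λm = ln(2)
m = ln(2) / λ

Given m = 0.3727:
λ = ln(2) / 0.3727 = 0.693147 / 0.3727 = 1.8598

Verification: ln(2) / 1.8598 = 0.3727 ✓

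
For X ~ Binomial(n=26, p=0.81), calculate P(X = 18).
0.059775

We have X ~ Binomial(n=26, p=0.81).

For a Binomial distribution, the PMF gives us the probability of each outcome.

Using the PMF formula:
P(X = 18) = 0.059775

Rounded to 4 decimal places: 0.0598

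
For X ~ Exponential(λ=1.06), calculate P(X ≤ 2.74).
0.945218

We have X ~ Exponential(λ=1.06).

The CDF gives us P(X ≤ k).

Using the CDF:
P(X ≤ 2.74) = 0.945218

This means there's approximately a 94.5% chance that X is at most 2.74.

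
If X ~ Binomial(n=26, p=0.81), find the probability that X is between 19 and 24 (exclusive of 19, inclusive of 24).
0.758778

We have X ~ Binomial(n=26, p=0.81).

To find P(19 < X ≤ 24), we use:
P(19 < X ≤ 24) = P(X ≤ 24) - P(X ≤ 19)
                 = F(24) - F(19)
                 = 0.970366 - 0.211587
                 = 0.758778

So there's approximately a 75.9% chance that X falls in this range.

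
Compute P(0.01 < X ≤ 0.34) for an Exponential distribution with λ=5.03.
0.770114

We have X ~ Exponential(λ=5.03).

To find P(0.01 < X ≤ 0.34), we use:
P(0.01 < X ≤ 0.34) = P(X ≤ 0.34) - P(X ≤ 0.01)
                 = F(0.34) - F(0.01)
                 = 0.819170 - 0.049056
                 = 0.770114

So there's approximately a 77.0% chance that X falls in this range.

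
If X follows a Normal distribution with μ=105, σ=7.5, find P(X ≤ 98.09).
0.178438

We have X ~ Normal(μ=105, σ=7.5).

The CDF gives us P(X ≤ k).

Using the CDF:
P(X ≤ 98.09) = 0.178438

This means there's approximately a 17.8% chance that X is at most 98.09.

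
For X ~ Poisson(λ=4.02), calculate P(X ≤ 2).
0.235187

We have X ~ Poisson(λ=4.02).

The CDF gives us P(X ≤ k).

Using the CDF:
P(X ≤ 2) = 0.235187

This means there's approximately a 23.5% chance that X is at most 2.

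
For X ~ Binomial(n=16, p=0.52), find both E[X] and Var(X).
E[X] = 8.3200, Var(X) = 3.9936

We have X ~ Binomial(n=16, p=0.52).

For a Binomial distribution with n=16, p=0.52:

Expected value:
E[X] = 8.3200

Variance:
Var(X) = 3.9936

Standard deviation:
σ = √Var(X) = 1.9984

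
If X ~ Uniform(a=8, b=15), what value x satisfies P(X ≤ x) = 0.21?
9.4700

We have X ~ Uniform(a=8, b=15).

We want to find x such that P(X ≤ x) = 0.21.

This is the 21st percentile, which means 21% of values fall below this point.

Using the inverse CDF (quantile function):
x = F⁻¹(0.21) = 9.4700

Verification: P(X ≤ 9.4700) = 0.21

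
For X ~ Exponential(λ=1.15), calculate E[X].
0.8696

We have X ~ Exponential(λ=1.15).

For an Exponential distribution with λ=1.15:
E[X] = 0.8696

This is the expected (average) value of X.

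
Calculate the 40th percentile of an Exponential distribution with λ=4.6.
0.1110

We have X ~ Exponential(λ=4.6).

We want to find x such that P(X ≤ x) = 0.4.

This is the 40th percentile, which means 40% of values fall below this point.

Using the inverse CDF (quantile function):
x = F⁻¹(0.4) = 0.1110

Verification: P(X ≤ 0.1110) = 0.4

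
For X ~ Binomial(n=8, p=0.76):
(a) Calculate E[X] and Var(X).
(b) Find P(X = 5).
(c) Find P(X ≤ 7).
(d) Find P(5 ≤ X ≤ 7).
(a) E[X] = 6.0800, Var(X) = 1.4592
(b) P(X = 5) = 0.196286
(c) P(X ≤ 7) = 0.888697
(d) P(5 ≤ X ≤ 7) = 0.788260

We have X ~ Binomial(n=8, p=0.76).

(a) Moments:
E[X] = 6.0800
Var(X) = 1.4592
σ = √Var(X) = 1.2080

(b) Point probability using PMF:
P(X = 5) = 0.196286

(c) Cumulative probability using CDF:
P(X ≤ 7) = F(7) = 0.888697

(d) Range probability:
P(5 ≤ X ≤ 7) = P(X ≤ 7) - P(X ≤ 4)
                   = F(7) - F(4)
                   = 0.888697 - 0.100436
                   = 0.788260

This means approximately 78.8% of outcomes fall in the interval [5, 7].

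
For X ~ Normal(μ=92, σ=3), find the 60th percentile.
92.7600

We have X ~ Normal(μ=92, σ=3).

We want to find x such that P(X ≤ x) = 0.6.

This is the 60th percentile, which means 60% of values fall below this point.

Using the inverse CDF (quantile function):
x = F⁻¹(0.6) = 92.7600

Verification: P(X ≤ 92.7600) = 0.6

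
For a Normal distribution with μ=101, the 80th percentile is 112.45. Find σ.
σ = 13.6047

For X ~ Normal(μ, σ), the p-th percentile satisfies x = μ + z_p × σ,
where z_p = Φ⁻¹(p) is the standard normal quantile.

Step 1: z_{0.8} = Φ⁻¹(0.8) = 0.8416

Step 2: Solve for σ:
112.45 = 101 + 0.8416 × σ
σ = (112.45 - 101) / 0.8416
σ = 11.45 / 0.8416
σ = 13.6047

Verification: μ + z × σ = 101 + 0.8416 × 13.6047 = 112.45 ✓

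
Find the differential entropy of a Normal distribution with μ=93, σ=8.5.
3.5590 nats

We have X ~ Normal(μ=93, σ=8.5).

The differential entropy measures the uncertainty or information content of the distribution.

For a Normal distribution with μ=93, σ=8.5:
h(X) = 3.5590 nats

(In bits, this would be 5.1346 bits.)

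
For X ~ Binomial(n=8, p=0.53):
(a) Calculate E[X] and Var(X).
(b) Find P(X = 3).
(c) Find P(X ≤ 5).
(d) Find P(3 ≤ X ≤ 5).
(a) E[X] = 4.2400, Var(X) = 1.9928
(b) P(X = 3) = 0.191208
(c) P(X ≤ 5) = 0.812514
(d) P(3 ≤ X ≤ 5) = 0.703871

We have X ~ Binomial(n=8, p=0.53).

(a) Moments:
E[X] = 4.2400
Var(X) = 1.9928
σ = √Var(X) = 1.4117

(b) Point probability using PMF:
P(X = 3) = 0.191208

(c) Cumulative probability using CDF:
P(X ≤ 5) = F(5) = 0.812514

(d) Range probability:
P(3 ≤ X ≤ 5) = P(X ≤ 5) - P(X ≤ 2)
                   = F(5) - F(2)
                   = 0.812514 - 0.108643
                   = 0.703871

This means approximately 70.4% of outcomes fall in the interval [3, 5].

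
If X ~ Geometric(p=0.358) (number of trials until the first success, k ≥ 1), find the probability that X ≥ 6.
0.109062

We have X ~ Geometric(p=0.358) (number of trials until the first success, k ≥ 1).

For discrete distributions, P(X ≥ 6) = 1 - P(X ≤ 5).

P(X ≤ 5) = 0.890938
P(X ≥ 6) = 1 - 0.890938 = 0.109062

So there's approximately a 10.9% chance that X is at least 6.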